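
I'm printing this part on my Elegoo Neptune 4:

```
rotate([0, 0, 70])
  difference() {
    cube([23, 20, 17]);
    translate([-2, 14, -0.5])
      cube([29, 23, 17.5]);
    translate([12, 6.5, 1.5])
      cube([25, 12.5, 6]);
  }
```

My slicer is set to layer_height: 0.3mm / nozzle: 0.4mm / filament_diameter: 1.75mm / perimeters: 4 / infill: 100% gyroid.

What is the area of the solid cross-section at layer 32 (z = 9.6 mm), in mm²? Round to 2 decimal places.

322.00 mm²

At z = 9.6 mm: the cube (footprint 23×20) is included at this height (area 460.00 mm²); the cube at (-2, 14) is present — its section is the full 29×23 rectangle (area 667.00 mm²); the cube at (12, 6.5) is not intersected at this z (z outside [1.5, 7.5]); Subtracting the remaining from the first: starting from the 23×20 cube (460.00 mm²), the 29×23 cube at (-2, 14) partially overlaps it — only the 138.00 mm² overlap (of its 667.00 mm²) is removed, clipping the outline — area = 322.00 mm²; (rotated 70° about Z; rotation is an isometry so areas/perimeters/island counts are preserved). Overall, the cross-section is a single solid region. Net area = 322.00 mm².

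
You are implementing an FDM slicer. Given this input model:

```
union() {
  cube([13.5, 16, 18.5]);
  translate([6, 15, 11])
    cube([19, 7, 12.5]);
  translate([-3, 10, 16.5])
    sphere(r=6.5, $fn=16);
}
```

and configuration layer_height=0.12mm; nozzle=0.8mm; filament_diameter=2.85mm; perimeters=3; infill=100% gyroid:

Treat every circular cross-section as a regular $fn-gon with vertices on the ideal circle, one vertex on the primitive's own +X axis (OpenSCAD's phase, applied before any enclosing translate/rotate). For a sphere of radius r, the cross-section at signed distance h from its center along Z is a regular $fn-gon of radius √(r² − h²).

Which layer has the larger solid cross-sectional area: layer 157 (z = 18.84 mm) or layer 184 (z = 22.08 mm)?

Layer 157 (z = 18.84): the cube does not reach this height (z outside [0, 18.5]); the cube at (6, 15) (footprint 19×7) is included at this height (area 133.00 mm²); the sphere at (-3, 10): section is a regular 16-gon, circumradius = √(r²−h²) = √(6.5²−2.34²) = 6.064 (area = (16/2)·6.064²·sin(360°/16) = 112.58 mm²); Combining (union): the 2 present regions are separate (no shared area or edge), so areas and boundary lengths simply add and each stays a separate island — area = 245.58 mm². So its area = 245.58 mm². Layer 184 (z = 22.08): the cube does not reach this height (z outside [0, 18.5]); the cube at (6, 15) is present — its section is the full 19×7 rectangle (area 133.00 mm²); the r=6.5 sphere at (-3, 10) slices to a regular 16-gon of circumradius 3.334 (√(r²−h²) with h=5.58 from center) (area = (16/2)·3.334²·sin(360°/16) = 34.02 mm²); Merging all regions: the 2 present regions are separate (no shared area or edge), so areas and boundary lengths simply add and each stays a separate island — area = 167.02 mm². So its area = 167.02 mm². Layer 157 is larger (245.58 vs 167.02 mm²).

layer 157 (z = 18.84 mm)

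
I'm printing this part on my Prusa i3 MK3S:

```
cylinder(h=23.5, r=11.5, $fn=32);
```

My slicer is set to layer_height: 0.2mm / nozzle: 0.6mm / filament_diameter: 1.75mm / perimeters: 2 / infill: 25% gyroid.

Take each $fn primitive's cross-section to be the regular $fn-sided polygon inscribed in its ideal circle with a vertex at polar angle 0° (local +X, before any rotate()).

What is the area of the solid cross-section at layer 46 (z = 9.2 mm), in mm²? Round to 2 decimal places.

At z = 9.2 mm: the r=11.5 cylinder contributes a regular 32-gon of circumradius 11.5 (area = (32/2)·11.500²·sin(360°/32) = 412.81 mm²). Overall, the cross-section is a single solid region. Net area = 412.81 mm².

412.81 mm²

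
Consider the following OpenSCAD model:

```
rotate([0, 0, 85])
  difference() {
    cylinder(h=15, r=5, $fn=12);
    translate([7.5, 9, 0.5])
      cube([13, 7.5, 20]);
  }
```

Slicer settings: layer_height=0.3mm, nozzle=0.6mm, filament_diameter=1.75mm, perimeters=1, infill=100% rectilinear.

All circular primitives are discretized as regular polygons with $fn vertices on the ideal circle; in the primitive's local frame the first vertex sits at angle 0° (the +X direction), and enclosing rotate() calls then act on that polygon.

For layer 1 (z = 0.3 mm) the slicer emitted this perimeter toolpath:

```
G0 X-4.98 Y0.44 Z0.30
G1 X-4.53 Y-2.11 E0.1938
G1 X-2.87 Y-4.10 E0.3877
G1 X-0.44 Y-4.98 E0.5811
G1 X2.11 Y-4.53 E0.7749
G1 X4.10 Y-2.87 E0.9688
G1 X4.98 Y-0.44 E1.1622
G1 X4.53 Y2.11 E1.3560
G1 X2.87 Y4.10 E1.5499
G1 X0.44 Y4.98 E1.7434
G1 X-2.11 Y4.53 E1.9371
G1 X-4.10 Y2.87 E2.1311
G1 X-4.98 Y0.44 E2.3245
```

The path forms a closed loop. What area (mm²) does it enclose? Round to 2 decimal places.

Apply the shoelace formula to the sequence of (X, Y) vertices; enclosed area = 75.01 mm².

75.01 mm²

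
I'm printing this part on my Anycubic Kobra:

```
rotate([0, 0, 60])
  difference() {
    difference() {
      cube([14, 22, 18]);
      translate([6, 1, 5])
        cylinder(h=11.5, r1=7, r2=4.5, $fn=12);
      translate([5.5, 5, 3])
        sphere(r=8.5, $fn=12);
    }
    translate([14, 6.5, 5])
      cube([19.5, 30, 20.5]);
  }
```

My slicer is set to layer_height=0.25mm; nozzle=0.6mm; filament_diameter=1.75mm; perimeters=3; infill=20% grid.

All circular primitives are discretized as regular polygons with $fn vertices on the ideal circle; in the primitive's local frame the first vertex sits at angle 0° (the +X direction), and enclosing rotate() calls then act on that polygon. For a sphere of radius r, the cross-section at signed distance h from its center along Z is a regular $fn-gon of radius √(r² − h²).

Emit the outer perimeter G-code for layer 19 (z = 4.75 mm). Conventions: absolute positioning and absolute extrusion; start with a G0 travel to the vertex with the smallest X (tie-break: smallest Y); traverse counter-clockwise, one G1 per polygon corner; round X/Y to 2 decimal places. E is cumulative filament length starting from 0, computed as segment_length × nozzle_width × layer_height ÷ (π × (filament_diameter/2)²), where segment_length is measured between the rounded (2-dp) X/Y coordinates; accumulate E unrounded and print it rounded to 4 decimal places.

G0 X-19.05 Y11.00 Z4.75
G1 X-9.41 Y5.43 E0.6943
G1 X-9.90 Y7.26 E0.8125
G1 X-8.78 Y11.42 E1.0811
G1 X-5.74 Y14.47 E1.3497
G1 X-1.58 Y15.58 E1.6182
G1 X2.58 Y14.47 E1.8867
G1 X5.62 Y11.42 E2.1552
G1 X5.93 Y10.27 E2.2295
G1 X7.00 Y12.12 E2.3628
G1 X-12.05 Y23.12 E3.7346
G1 X-19.05 Y11.00 E4.6075

At z = 4.75 mm: the cube (footprint 14×22) is included at this height; the cone at (6, 1) does not reach this height (z outside [5, 16.5]); the sphere at (5.5, 5): section is a regular 12-gon, circumradius = √(r²−h²) = √(8.5²−1.75²) = 8.318; Subtracting the remaining from the first: starting from the 14×22 cube, the r=8.5 sphere at (5.5, 5) partially overlaps it — only the 158.41 mm² overlap (of its 207.56 mm²) is removed, clipping the outline — 1 connected region; the cube at (14, 6.5) is absent (z outside [5, 25.5]); After the difference (first − rest): none of the subtracted shapes is present at this height, so that combined region is unchanged — 1 connected region; (rotated 60° about Z; rotation is an isometry so areas/perimeters/island counts are preserved). The outline is a single polygon with 11 vertices. Extrusion per mm of travel: 0.6 × 0.25 / (π × 0.875²) = 0.062363. Accumulating E over each segment gives final E = 4.6075.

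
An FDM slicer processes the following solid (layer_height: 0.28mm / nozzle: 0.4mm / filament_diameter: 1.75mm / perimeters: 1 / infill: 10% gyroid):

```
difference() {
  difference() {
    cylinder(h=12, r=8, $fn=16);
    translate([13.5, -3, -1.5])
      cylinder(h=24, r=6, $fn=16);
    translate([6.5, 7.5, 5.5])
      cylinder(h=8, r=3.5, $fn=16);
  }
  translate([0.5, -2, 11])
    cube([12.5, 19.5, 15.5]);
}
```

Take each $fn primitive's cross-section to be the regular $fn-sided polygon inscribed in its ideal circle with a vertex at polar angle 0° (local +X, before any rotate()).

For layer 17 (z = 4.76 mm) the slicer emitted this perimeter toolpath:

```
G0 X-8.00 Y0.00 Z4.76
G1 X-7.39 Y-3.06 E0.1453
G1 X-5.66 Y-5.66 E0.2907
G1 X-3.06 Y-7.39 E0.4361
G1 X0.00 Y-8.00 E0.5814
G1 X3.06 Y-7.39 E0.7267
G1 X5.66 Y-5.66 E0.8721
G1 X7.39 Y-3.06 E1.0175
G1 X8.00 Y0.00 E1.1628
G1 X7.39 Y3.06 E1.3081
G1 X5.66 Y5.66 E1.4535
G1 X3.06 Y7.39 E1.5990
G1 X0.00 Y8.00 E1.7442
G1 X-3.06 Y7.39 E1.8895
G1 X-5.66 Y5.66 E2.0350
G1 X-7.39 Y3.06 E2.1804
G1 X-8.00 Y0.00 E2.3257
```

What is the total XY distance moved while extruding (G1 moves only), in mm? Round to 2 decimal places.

49.95 mm

Sum the Euclidean lengths of each G1 segment: total = 49.95 mm.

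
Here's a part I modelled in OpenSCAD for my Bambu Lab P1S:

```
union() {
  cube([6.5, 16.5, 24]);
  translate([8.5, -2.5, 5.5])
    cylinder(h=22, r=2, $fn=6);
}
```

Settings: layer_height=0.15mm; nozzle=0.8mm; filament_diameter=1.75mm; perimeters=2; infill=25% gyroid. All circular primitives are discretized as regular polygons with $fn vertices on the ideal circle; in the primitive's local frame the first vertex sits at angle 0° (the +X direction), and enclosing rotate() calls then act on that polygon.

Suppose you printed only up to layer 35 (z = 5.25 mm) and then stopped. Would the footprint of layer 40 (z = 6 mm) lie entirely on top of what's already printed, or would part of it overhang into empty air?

part overhangs

Compare the two slices. At z = 5.25: the cube is present — its section is the full 6.5×16.5 rectangle (area 107.25 mm²); the cylinder at (8.5, -2.5) is absent (z outside [5.5, 27.5]); Merging all regions: only the 6.5×16.5 cube is present, so the union is just that shape — area = 107.25 mm². At z = 6: the cube is present — its section is the full 6.5×16.5 rectangle (area 107.25 mm²); the r=2 cylinder at (8.5, -2.5) contributes a regular 6-gon of circumradius 2 (area = (6/2)·2.000²·sin(360°/6) = 10.39 mm²); Taking the union: the 2 present regions are separate (no shared area or edge), so areas and boundary lengths simply add and each stays a separate island — area = 117.64 mm². Checking containment: at z = 6 the cross-section extends beyond the z = 5.25 cross-section by about 10.39 mm².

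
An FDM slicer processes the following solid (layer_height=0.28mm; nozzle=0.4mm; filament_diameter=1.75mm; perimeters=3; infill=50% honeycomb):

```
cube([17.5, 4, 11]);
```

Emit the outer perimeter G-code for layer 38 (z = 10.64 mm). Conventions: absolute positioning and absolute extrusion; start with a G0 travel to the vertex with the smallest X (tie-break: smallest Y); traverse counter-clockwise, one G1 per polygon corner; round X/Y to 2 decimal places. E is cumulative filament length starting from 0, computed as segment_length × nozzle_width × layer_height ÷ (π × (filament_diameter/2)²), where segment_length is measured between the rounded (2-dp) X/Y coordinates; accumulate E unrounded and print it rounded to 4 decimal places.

G0 X0.00 Y0.00 Z10.64
G1 X17.50 Y0.00 E0.8149
G1 X17.50 Y4.00 E1.0011
G1 X0.00 Y4.00 E1.8160
G1 X0.00 Y0.00 E2.0023

At z = 10.64 mm: the cube (footprint 17.5×4) is included at this height. The outline is a single polygon with 4 vertices. Extrusion per mm of travel: 0.4 × 0.28 / (π × 0.875²) = 0.046564. Accumulating E over each segment gives final E = 2.0023.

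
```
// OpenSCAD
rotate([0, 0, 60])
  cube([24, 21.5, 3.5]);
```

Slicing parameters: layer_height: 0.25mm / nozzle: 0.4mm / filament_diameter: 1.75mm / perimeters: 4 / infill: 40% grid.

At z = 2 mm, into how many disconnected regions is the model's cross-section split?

At z = 2 mm: the cube (footprint 24×21.5) is included at this height; (rotated 60° about Z; rotation is an isometry so areas/perimeters/island counts are preserved). The result has 1 disconnected region.

1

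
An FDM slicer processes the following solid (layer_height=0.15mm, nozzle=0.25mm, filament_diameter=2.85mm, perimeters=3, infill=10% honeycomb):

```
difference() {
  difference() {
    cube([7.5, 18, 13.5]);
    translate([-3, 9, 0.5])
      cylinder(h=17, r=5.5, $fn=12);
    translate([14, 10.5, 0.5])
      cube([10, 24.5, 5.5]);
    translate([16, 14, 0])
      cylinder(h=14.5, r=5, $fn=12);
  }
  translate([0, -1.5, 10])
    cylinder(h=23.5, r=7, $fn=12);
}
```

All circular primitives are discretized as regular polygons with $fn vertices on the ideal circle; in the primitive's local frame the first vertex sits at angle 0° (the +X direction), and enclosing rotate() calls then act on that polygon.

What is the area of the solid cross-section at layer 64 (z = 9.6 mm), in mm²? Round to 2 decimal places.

120.17 mm²

At z = 9.6 mm: the cube (footprint 7.5×18) is included at this height (area 135.00 mm²); the r=5.5 cylinder at (-3, 9) contributes a regular 12-gon of circumradius 5.5 (area = (12/2)·5.500²·sin(360°/12) = 90.75 mm²); the cube at (14, 10.5) is absent (z outside [0.5, 6]); the r=5 cylinder at (16, 14) contributes a regular 12-gon of circumradius 5 (area = (12/2)·5.000²·sin(360°/12) = 75.00 mm²); Taking the first minus the rest: starting from the 7.5×18 cube (135.00 mm²), the r=5.5 cylinder at (-3, 9) partially overlaps it — only the 14.83 mm² overlap (of its 90.75 mm²) is removed, clipping the outline; the r=5 cylinder at (16, 14) misses the remaining region (no effect) — area = 120.17 mm²; the cylinder at (0, -1.5) does not reach this height (z outside [10, 33.5]); Subtracting the remaining from the first: none of the subtracted shapes is present at this height, so that combined region is unchanged — area = 120.17 mm². Overall, the cross-section is a single solid region. Net area = 120.17 mm².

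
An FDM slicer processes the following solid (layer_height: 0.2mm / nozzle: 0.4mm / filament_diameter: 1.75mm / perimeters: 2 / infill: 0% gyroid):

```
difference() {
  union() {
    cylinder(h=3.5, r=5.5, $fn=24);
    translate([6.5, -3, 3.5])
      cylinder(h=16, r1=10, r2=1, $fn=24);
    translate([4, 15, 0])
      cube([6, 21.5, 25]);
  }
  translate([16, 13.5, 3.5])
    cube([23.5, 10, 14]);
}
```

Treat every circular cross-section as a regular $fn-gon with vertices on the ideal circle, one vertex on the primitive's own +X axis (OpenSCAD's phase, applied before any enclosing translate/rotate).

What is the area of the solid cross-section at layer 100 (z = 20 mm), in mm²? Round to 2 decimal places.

129.00 mm²

At z = 20 mm: the cylinder is absent (z outside [0, 3.5]); the cone at (6.5, -3) is not intersected at this z (z outside [3.5, 19.5]); the cube at (4, 15) (footprint 6×21.5) is included at this height (area 129.00 mm²); Merging all regions: only the 6×21.5 cube at (4, 15) is present, so the union is just that shape — area = 129.00 mm²; the cube at (16, 13.5) does not reach this height (z outside [3.5, 17.5]); After the difference (first − rest): none of the subtracted shapes is present at this height, so that combined region is unchanged — area = 129.00 mm². Overall, the cross-section is a single solid region. Net area = 129.00 mm².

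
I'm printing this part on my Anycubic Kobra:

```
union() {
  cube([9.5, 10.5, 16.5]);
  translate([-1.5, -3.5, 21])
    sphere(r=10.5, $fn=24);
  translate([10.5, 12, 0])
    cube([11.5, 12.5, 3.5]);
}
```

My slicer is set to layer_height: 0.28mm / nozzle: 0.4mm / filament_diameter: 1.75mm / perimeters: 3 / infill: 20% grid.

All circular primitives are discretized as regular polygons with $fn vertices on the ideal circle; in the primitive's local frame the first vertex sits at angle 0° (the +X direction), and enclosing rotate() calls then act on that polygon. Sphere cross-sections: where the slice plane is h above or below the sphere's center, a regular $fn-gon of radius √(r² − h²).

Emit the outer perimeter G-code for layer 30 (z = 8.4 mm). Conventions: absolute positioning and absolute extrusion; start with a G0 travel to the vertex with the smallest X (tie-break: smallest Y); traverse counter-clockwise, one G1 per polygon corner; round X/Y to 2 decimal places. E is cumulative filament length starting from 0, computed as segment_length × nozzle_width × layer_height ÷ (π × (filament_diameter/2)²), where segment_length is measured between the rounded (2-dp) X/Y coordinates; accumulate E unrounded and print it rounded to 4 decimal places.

G0 X0.00 Y0.00 Z8.40
G1 X9.50 Y0.00 E0.4424
G1 X9.50 Y10.50 E0.9313
G1 X0.00 Y10.50 E1.3736
G1 X0.00 Y0.00 E1.8626

At z = 8.4 mm: the cube is present — its section is the full 9.5×10.5 rectangle; the sphere at (-1.5, -3.5) does not reach this height (|z−center|=12.600 > r=10.5); the cube at (10.5, 12) does not reach this height (z outside [0, 3.5]); Taking the union: only the 9.5×10.5 cube is present, so the union is just that shape — 1 connected region. The outline is a single polygon with 4 vertices. Extrusion per mm of travel: 0.4 × 0.28 / (π × 0.875²) = 0.046564. Accumulating E over each segment gives final E = 1.8626.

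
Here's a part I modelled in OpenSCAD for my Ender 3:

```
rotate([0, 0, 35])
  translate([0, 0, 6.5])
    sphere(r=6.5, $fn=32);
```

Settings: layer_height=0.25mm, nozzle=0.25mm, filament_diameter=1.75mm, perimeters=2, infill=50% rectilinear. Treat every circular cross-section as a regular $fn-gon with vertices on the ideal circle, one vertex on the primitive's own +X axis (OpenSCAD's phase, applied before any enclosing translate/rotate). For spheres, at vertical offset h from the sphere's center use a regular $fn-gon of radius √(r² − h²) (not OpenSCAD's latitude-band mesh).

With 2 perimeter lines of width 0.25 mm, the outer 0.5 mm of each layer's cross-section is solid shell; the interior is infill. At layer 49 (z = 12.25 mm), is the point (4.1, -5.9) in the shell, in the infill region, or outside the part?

At z = 12.25 mm: the r=6.5 sphere contributes a regular 32-gon of circumradius √(6.5²−5.75²) = 3.031; (rotated 35° about Z; rotation is an isometry so areas/perimeters/island counts are preserved). Overall, the cross-section is a single solid region. Undo the 35° rotation: the query point maps to (-0.026, -7.185) in the un-rotated model frame. The nearest boundary edge runs (-0.59, -2.97)→(-0.00, -3.03); distance from the point to it = 4.15 mm. The point is not inside any of the regions above, so it lies outside the cross-section (4.15 mm from the nearest boundary).

outside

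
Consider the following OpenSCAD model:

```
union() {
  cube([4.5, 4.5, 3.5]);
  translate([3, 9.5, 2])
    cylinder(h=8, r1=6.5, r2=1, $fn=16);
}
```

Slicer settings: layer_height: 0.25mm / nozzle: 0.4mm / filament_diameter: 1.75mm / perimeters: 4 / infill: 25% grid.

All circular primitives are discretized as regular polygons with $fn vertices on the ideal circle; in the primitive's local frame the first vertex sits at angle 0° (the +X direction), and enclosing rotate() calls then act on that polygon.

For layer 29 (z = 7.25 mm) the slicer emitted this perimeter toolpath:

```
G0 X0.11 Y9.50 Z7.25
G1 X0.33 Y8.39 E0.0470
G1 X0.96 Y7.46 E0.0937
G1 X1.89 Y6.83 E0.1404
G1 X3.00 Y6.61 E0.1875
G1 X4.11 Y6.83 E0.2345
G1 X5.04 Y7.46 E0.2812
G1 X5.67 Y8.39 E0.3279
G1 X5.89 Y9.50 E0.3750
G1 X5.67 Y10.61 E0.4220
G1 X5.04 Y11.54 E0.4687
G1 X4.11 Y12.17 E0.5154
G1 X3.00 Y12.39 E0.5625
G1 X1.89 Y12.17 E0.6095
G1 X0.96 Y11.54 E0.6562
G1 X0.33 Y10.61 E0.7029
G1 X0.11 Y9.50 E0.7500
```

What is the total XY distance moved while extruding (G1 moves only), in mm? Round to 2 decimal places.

18.04 mm

Sum the Euclidean lengths of each G1 segment: total = 18.04 mm.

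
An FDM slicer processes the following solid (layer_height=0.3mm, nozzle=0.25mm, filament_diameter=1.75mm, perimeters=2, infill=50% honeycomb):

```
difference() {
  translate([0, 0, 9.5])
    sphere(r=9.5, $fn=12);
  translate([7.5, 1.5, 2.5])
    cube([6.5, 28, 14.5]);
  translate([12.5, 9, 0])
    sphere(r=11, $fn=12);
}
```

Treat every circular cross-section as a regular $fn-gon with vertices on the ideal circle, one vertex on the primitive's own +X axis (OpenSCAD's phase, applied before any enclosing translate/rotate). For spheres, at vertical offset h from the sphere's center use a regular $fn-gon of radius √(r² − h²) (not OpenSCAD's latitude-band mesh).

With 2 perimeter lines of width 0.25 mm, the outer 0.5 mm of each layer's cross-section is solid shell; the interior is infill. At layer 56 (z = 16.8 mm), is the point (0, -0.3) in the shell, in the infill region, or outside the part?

At z = 16.8 mm: the r=9.5 sphere contributes a regular 12-gon of circumradius √(9.5²−7.3²) = 6.079; the cube at (7.5, 1.5) (footprint 6.5×28) is included at this height; the sphere at (12.5, 9) is not intersected at this z (|z−center|=16.800 > r=11); Taking the first minus the rest: starting from the r=9.5 sphere, the 6.5×28 cube at (7.5, 1.5) misses the remaining region (no effect) — 1 connected region. Overall, the cross-section is a single solid region. The nearest boundary edge runs (3.04, -5.26)→(-0.00, -6.08); distance from the point to it = 5.58 mm. The point is inside the cross-section and 5.58 mm from the nearest boundary — more than the 0.5 mm shell width (2 × 0.25), so it's in the infill interior.

infill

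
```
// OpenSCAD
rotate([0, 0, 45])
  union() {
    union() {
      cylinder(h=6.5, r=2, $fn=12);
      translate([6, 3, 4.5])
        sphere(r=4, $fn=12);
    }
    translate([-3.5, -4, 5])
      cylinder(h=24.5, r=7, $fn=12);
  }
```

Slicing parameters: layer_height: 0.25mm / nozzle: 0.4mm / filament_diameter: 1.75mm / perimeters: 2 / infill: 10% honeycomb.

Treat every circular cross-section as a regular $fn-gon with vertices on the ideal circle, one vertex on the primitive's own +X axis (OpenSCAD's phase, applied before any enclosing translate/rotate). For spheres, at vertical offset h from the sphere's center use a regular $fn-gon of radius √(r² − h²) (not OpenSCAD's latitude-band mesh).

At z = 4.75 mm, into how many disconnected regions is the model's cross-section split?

2

At z = 4.75 mm: the cylinder: section is a regular 12-gon, circumradius r=2; the r=4 sphere at (6, 3) contributes a regular 12-gon of circumradius √(4²−0.25²) = 3.992; Merging all regions: the 2 present regions are separate (no shared area or edge), so areas and boundary lengths simply add and each stays a separate island — 2 connected regions; the cylinder at (-3.5, -4) is absent (z outside [5, 29.5]); Taking the union: only the result so far is present, so the union is just that shape — 2 connected regions; (rotated 45° about Z; rotation is an isometry so areas/perimeters/island counts are preserved). The result has 2 disconnected regions.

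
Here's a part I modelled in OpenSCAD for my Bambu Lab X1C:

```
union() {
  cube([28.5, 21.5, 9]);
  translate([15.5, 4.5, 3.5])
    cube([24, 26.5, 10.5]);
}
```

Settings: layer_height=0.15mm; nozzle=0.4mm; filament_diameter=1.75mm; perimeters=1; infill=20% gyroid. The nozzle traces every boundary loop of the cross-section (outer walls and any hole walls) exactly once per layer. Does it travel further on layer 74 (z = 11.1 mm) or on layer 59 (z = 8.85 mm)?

layer 59 (z = 8.85 mm)

Layer 74 (z = 11.1): the cube does not reach this height (z outside [0, 9]); the cube at (15.5, 4.5) is present — its section is the full 24×26.5 rectangle (perimeter 101.00 mm); Taking the union: only the 24×26.5 cube at (15.5, 4.5) is present, so the union is just that shape — boundary = 101.00 mm. So its perimeter = 101.00 mm. Layer 59 (z = 8.85): the cube (footprint 28.5×21.5) is included at this height (perimeter 100.00 mm); the 24×26.5 cube at (15.5, 4.5) contributes its full rectangle (perimeter 101.00 mm); Merging all regions: the regions partially overlap (shared area 221.00 mm²), so the edge portions inside another operand are dropped and the merged outline is re-measured after clipping — boundary = 141.00 mm. So its perimeter = 141.00 mm. Layer 59 is larger (141.00 vs 101.00 mm).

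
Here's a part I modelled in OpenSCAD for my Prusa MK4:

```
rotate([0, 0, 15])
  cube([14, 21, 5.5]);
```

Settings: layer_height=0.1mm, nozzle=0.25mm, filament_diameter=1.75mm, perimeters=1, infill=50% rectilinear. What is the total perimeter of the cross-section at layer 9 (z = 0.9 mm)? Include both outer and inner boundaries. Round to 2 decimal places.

70.00 mm

At z = 0.9 mm: the cube is present — its section is the full 14×21 rectangle (perimeter 70.00 mm); (whole slice rotated 15° about Z — lengths, areas and connectivity unchanged). Overall, the cross-section is a single solid region. Total boundary length (outer) = 70.00 mm.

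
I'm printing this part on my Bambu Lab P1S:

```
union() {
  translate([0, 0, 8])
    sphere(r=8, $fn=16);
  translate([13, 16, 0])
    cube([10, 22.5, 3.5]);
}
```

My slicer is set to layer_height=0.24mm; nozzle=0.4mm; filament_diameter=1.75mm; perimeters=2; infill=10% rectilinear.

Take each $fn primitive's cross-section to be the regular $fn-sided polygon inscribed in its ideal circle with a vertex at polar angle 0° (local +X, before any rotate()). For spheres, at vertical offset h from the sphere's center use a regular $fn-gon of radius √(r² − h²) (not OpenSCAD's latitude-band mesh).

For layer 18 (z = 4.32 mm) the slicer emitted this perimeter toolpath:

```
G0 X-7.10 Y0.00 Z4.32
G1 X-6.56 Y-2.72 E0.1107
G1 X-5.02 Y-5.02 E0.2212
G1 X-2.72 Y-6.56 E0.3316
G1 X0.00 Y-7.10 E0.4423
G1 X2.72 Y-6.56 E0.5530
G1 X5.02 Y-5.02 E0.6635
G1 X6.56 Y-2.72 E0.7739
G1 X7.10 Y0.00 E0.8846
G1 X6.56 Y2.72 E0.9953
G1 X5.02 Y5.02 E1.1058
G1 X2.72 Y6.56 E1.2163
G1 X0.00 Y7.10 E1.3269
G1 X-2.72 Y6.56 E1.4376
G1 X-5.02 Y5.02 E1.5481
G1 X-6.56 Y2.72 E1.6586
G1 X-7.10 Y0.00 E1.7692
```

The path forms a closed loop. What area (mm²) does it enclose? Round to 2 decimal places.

Apply the shoelace formula to the sequence of (X, Y) vertices; enclosed area = 154.36 mm².

154.36 mm²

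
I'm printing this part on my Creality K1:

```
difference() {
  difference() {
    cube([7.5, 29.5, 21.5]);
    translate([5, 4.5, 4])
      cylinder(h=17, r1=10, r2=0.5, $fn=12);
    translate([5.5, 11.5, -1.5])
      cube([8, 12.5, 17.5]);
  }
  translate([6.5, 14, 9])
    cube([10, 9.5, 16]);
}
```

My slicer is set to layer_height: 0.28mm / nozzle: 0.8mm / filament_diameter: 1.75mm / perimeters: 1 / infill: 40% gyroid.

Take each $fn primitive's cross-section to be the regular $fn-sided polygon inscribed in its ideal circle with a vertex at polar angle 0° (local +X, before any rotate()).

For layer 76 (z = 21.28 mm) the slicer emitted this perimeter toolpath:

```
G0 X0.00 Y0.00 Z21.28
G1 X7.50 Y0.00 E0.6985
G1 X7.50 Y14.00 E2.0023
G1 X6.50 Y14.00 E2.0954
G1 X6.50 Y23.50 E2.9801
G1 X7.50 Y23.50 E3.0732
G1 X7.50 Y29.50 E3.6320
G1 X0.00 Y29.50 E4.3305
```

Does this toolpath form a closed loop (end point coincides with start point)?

no

Start point (G0): (0.00, 0.00). End point (last G1): the path does not return to the start — open.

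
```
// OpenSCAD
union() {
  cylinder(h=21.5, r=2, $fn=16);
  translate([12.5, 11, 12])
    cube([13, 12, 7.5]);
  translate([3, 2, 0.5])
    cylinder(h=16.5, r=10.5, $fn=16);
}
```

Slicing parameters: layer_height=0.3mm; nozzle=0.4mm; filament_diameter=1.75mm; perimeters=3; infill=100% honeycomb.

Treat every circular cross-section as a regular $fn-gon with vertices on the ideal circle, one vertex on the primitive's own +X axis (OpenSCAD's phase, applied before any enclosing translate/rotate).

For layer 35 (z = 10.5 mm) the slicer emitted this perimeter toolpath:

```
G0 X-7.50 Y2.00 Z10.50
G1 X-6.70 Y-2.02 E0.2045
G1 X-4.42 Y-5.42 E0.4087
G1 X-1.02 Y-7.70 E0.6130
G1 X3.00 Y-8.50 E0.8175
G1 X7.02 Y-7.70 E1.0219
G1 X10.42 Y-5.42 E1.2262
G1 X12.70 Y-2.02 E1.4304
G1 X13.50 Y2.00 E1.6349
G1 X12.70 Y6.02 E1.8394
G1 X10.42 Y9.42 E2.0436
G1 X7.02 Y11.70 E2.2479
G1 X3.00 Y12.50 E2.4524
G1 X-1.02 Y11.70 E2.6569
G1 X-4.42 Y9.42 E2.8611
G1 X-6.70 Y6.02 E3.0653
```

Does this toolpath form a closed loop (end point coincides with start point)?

no

Start point (G0): (-7.50, 2.00). End point (last G1): the path does not return to the start — open.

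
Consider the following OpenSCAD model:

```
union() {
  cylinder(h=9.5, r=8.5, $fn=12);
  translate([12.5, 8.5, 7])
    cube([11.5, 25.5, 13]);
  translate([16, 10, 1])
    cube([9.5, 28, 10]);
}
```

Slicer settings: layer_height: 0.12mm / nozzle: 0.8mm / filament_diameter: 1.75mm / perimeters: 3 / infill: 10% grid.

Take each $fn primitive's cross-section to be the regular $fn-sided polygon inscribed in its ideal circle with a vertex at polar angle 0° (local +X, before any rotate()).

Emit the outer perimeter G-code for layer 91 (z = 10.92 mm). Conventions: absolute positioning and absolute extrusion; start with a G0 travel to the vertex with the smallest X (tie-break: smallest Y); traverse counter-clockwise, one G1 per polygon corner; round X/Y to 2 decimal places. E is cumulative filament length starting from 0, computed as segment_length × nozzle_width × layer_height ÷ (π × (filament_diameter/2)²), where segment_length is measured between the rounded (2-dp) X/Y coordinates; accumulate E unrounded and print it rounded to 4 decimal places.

At z = 10.92 mm: the cylinder is not intersected at this z (z outside [0, 9.5]); the cube at (12.5, 8.5) is present — its section is the full 11.5×25.5 rectangle; the cube at (16, 10) (footprint 9.5×28) is included at this height; Merging all regions: the regions partially overlap (shared area 192.00 mm²), so overlapping operands fuse into one piece — 1 connected region. The outline is a single polygon with 8 vertices. Extrusion per mm of travel: 0.8 × 0.12 / (π × 0.875²) = 0.039912. Accumulating E over each segment gives final E = 3.3925.

G0 X12.50 Y8.50 Z10.92
G1 X24.00 Y8.50 E0.4590
G1 X24.00 Y10.00 E0.5189
G1 X25.50 Y10.00 E0.5787
G1 X25.50 Y38.00 E1.6963
G1 X16.00 Y38.00 E2.0754
G1 X16.00 Y34.00 E2.2351
G1 X12.50 Y34.00 E2.3748
G1 X12.50 Y8.50 E3.3925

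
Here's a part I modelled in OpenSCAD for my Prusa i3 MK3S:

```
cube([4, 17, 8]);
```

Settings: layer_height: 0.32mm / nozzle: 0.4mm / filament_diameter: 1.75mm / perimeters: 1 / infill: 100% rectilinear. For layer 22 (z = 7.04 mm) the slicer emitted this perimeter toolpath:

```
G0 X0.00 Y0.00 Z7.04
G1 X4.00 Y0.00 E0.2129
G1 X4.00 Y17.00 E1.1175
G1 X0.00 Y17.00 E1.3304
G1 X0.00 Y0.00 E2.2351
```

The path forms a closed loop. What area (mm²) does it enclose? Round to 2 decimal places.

Apply the shoelace formula to the sequence of (X, Y) vertices; enclosed area = 68.00 mm².

68.00 mm²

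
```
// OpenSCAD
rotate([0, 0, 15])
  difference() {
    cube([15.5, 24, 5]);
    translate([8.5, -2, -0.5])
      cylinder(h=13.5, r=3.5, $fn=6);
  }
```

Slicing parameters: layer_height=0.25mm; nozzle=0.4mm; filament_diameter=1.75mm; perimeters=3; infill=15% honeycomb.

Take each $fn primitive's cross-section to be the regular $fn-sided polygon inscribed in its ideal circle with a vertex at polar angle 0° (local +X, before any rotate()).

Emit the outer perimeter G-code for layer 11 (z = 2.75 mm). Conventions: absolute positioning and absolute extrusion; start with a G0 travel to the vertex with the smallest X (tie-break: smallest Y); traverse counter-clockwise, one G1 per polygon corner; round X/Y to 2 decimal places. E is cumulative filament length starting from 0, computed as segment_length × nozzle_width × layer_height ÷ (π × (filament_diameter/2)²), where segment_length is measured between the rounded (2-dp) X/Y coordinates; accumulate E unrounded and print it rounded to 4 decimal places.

G0 X-6.21 Y23.18 Z2.75
G1 X0.00 Y0.00 E0.9977
G1 X5.94 Y1.59 E1.2533
G1 X6.25 Y2.74 E1.3029
G1 X9.63 Y3.65 E1.4484
G1 X10.48 Y2.81 E1.4981
G1 X14.97 Y4.01 E1.6913
G1 X8.76 Y27.19 E2.6890
G1 X-6.21 Y23.18 E3.3333

At z = 2.75 mm: the cube (footprint 15.5×24) is included at this height; the cylinder at (8.5, -2): section is a regular 6-gon, circumradius r=3.5; Taking the first minus the rest: starting from the 15.5×24 cube, the r=3.5 cylinder at (8.5, -2) partially overlaps it — only the 4.22 mm² overlap (of its 31.83 mm²) is removed, clipping the outline — 1 connected region; (rotated 15° about Z; rotation is an isometry so areas/perimeters/island counts are preserved). The outline is a single polygon with 8 vertices. Extrusion per mm of travel: 0.4 × 0.25 / (π × 0.875²) = 0.041575. Accumulating E over each segment gives final E = 3.3333.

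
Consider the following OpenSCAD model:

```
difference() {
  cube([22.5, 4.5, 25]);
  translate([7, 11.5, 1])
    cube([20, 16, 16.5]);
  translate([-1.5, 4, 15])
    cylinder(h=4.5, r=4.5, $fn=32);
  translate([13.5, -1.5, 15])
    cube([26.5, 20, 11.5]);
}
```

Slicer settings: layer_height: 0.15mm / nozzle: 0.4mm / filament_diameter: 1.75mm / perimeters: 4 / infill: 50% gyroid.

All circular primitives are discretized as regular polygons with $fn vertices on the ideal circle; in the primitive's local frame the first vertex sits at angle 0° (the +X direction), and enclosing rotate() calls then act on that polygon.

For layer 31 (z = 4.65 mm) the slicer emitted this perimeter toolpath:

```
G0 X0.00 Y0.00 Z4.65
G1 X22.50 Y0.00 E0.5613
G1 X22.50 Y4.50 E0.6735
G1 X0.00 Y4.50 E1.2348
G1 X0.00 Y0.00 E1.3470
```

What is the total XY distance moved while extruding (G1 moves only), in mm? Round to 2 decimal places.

Sum the Euclidean lengths of each G1 segment: total = 54.00 mm.

54.00 mm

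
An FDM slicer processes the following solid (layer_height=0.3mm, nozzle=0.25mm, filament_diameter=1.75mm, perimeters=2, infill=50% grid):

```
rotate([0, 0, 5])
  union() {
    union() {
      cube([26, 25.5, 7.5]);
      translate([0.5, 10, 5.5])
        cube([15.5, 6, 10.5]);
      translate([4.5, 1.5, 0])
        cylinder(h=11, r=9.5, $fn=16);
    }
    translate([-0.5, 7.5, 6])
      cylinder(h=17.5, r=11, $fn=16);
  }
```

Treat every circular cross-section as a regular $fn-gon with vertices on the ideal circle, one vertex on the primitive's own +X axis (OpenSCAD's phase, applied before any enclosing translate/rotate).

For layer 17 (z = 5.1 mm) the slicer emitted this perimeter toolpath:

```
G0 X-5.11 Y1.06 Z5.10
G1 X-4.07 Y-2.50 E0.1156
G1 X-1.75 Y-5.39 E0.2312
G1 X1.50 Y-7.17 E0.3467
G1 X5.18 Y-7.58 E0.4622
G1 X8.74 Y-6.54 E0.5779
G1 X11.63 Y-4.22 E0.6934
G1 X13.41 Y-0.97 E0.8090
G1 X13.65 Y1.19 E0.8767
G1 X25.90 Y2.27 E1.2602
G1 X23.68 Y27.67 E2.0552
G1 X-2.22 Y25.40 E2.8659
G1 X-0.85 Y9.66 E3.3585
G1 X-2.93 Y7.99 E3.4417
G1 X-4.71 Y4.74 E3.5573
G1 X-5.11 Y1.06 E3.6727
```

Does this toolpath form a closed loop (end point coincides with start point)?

yes

Start point (G0): (-5.11, 1.06). End point (last G1): the path returns to the start — closed.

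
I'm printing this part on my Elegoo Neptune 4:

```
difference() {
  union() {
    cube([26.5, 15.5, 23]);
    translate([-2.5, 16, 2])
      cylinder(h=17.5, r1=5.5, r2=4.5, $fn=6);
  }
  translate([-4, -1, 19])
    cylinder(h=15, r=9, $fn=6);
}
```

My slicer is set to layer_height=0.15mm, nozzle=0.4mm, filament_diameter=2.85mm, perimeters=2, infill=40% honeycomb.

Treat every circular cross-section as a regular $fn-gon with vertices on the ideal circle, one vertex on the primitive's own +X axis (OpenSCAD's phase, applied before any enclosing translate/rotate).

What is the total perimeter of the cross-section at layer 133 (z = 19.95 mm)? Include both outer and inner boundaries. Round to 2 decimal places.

At z = 19.95 mm: the 26.5×15.5 cube contributes its full rectangle (perimeter 84.00 mm); the cone at (-2.5, 16) is absent (z outside [2, 19.5]); Merging all regions: only the 26.5×15.5 cube is present, so the union is just that shape — boundary = 84.00 mm; the r=9 cylinder at (-4, -1) contributes a regular 6-gon of circumradius 9 (perimeter = 2·6·9.000·sin(180°/6) = 54.00 mm); Taking the first minus the rest: starting from that combined region, the r=9 cylinder at (-4, -1) partially overlaps it — only the 16.72 mm² overlap (of its 210.44 mm²) is removed, clipping the outline — boundary = 81.13 mm. Overall, the cross-section is a single solid region. Total boundary length (outer) = 81.13 mm.

81.13 mm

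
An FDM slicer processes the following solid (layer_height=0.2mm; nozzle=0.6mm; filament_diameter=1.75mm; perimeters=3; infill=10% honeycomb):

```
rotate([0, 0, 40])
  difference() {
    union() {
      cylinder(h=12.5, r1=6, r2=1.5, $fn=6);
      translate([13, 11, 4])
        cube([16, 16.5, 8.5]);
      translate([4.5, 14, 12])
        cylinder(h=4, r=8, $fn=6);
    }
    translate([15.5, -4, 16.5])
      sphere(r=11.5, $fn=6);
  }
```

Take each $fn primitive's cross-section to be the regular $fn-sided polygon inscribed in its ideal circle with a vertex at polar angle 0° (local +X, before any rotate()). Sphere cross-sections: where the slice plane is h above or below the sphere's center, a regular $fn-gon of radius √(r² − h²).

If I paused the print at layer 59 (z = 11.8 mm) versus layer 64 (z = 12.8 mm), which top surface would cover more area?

Layer 59 (z = 11.8): the cone: at t=0.944 of its height the radius interpolates to r₁+(r₂−r₁)t = 1.752, giving a regular 6-gon of that circumradius (area = (6/2)·1.752²·sin(360°/6) = 7.97 mm²); the 16×16.5 cube at (13, 11) contributes its full rectangle (area 264.00 mm²); the cylinder at (4.5, 14) is not intersected at this z (z outside [12, 16]); Merging all regions: the 2 present regions are separate (no shared area or edge), so areas and boundary lengths simply add and each stays a separate island — area = 271.97 mm²; the r=11.5 sphere at (15.5, -4) slices to a regular 6-gon of circumradius 10.496 (√(r²−h²) with h=4.7 from center) (area = (6/2)·10.496²·sin(360°/6) = 286.20 mm²); Subtracting the remaining from the first: starting from the result so far (271.97 mm²), the r=11.5 sphere at (15.5, -4) misses the remaining region (no effect) — area = 271.97 mm²; (rotated 40° about Z; rotation is an isometry so areas/perimeters/island counts are preserved). So its area = 271.97 mm². Layer 64 (z = 12.8): the cone does not reach this height (z outside [0, 12.5]); the cube at (13, 11) is not intersected at this z (z outside [4, 12.5]); the r=8 cylinder at (4.5, 14) gives a regular 6-gon of circumradius 8 (constant along its height) (area = (6/2)·8.000²·sin(360°/6) = 166.28 mm²); Taking the union: only the r=8 cylinder at (4.5, 14) is present, so the union is just that shape — area = 166.28 mm²; the r=11.5 sphere at (15.5, -4) slices to a regular 6-gon of circumradius 10.889 (√(r²−h²) with h=3.7 from center) (area = (6/2)·10.889²·sin(360°/6) = 308.03 mm²); Taking the first minus the rest: starting from that combined region (166.28 mm²), the r=11.5 sphere at (15.5, -4) misses the remaining region (no effect) — area = 166.28 mm²; (rotated 40° about Z; rotation is an isometry so areas/perimeters/island counts are preserved). So its area = 166.28 mm². Layer 59 is larger (271.97 vs 166.28 mm²).

layer 59 (z = 11.8 mm)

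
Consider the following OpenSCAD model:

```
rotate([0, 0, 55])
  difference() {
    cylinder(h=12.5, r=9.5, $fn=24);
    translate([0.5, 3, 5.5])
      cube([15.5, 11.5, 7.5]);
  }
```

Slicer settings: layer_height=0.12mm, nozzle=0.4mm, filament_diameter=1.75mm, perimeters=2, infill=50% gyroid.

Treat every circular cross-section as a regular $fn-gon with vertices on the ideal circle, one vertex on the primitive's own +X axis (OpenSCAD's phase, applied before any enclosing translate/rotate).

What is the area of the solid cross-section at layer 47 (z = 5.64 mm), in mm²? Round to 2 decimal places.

241.33 mm²

At z = 5.64 mm: the cylinder: section is a regular 24-gon, circumradius r=9.5 (area = (24/2)·9.500²·sin(360°/24) = 280.30 mm²); the 15.5×11.5 cube at (0.5, 3) contributes its full rectangle (area 178.25 mm²); After the difference (first − rest): starting from the r=9.5 cylinder (280.30 mm²), the 15.5×11.5 cube at (0.5, 3) partially overlaps it — only the 38.98 mm² overlap (of its 178.25 mm²) is removed, clipping the outline — area = 241.33 mm²; (rotated 55° about Z; rotation is an isometry so areas/perimeters/island counts are preserved). Overall, the cross-section is a single solid region. Net area = 241.33 mm².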